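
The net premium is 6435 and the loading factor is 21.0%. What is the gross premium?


Gross = net * (1 + loading)
= 6435 * (1 + 0.21)
= 6435 * 1.21
= 7786.35


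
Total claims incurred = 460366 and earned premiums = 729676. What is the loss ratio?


Loss ratio = claims / premiums
= 460366 / 729676
= 0.6309


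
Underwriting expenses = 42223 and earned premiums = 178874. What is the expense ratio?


Expense ratio = expenses / premiums
= 42223 / 178874
= 0.236


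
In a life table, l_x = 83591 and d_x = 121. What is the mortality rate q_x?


q_x = d_x / l_x
= 121 / 83591
= 0.0014


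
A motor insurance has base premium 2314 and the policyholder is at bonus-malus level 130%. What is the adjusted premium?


adjusted = base * BM_level / 100
= 2314 * 130 / 100
= 2314 * 1.3
= 3008.2


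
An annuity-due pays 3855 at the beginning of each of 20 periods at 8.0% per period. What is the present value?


PV_due = PMT * (1-(1+i)^(-n))/i * (1+i)
PV_immediate = 37848.9583
PV_due = 37848.9583 * 1.08
= 40876.8749


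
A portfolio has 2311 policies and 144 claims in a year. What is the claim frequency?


frequency = claims / policies
= 144 / 2311
= 0.0623


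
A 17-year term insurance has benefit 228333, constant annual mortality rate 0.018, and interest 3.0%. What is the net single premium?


NSP = benefit * sum_{k=0}^{n-1} k_p_x * q * v^(k+1)
With constant q=0.018, v=0.970874
Sum = 0.208393
NSP = 228333 * 0.208393
= 47582.9554


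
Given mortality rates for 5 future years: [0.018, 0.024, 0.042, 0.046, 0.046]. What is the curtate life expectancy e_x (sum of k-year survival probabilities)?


e_x = sum_{k=1}^{n} k_p_x
k_p_x values:
  1_p_x = 0.982
  2_p_x = 0.958432
  3_p_x = 0.918178
  4_p_x = 0.875942
  5_p_x = 0.835648
e_x = 4.5702


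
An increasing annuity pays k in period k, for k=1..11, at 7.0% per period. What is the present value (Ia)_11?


(Ia)_n = sum_{k=1}^{n} k * v^k, v = 1/(1+i)
v = 0.934579
Sum computed term by term:
(Ia)_11 = 39.9652


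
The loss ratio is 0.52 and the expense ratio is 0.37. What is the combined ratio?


Combined ratio = loss ratio + expense ratio
= 0.52 + 0.37
= 0.89


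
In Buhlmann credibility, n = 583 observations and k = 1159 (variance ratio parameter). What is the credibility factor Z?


Z = n / (n + k)
= 583 / (583 + 1159)
= 583 / 1742
= 0.3347


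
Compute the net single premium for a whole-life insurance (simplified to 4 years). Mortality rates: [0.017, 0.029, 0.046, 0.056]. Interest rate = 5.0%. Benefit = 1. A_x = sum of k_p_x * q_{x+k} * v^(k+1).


v = 0.952381
Year 0: k_p_x=1.0, q=0.017, term=0.01619
Year 1: k_p_x=0.983, q=0.029, term=0.025857
Year 2: k_p_x=0.954493, q=0.046, term=0.037928
Year 3: k_p_x=0.910586, q=0.056, term=0.041952
A_x = 0.1219


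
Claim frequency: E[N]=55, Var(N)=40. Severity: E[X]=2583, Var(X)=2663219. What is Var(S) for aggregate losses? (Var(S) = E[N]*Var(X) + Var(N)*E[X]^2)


Var(S) = E[N]*Var(X) + Var(N)*E[X]^2
= 55*2663219 + 40*2583^2
= 146477045 + 266875560
= 4.1335e+08


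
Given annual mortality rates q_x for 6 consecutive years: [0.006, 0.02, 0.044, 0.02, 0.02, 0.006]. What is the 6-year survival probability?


p_k = 1 - q_k for each year
Survival = product of (1 - q_k)
= 0.994 * 0.98 * 0.956 * 0.98 * 0.98 * 0.994
= 0.889


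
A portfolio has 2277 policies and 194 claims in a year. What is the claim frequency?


frequency = claims / policies
= 194 / 2277
= 0.0852


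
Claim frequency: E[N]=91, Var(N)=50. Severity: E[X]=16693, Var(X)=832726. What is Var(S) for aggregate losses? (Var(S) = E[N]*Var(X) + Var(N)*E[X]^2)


Var(S) = E[N]*Var(X) + Var(N)*E[X]^2
= 91*832726 + 50*16693^2
= 75778066 + 13932812450
= 1.4009e+10


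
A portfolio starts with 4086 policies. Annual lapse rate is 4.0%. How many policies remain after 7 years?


remaining = initial * (1 - lapse)^years
= 4086 * (1 - 0.04)^7
= 4086 * 0.751447
= 3070.4144


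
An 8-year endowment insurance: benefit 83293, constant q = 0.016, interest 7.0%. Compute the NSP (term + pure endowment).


Term component = 7569.1577
Pure endowment = 8_p_x * v^8 * benefit = 0.878943 * 0.582009 * 83293 = 42608.7772
NSP = 50177.9349


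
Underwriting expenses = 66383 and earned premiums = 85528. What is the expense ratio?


Expense ratio = expenses / premiums
= 66383 / 85528
= 0.7762


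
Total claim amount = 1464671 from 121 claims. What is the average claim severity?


severity = total / number
= 1464671 / 121
= 12104.719


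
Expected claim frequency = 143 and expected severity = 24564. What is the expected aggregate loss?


E[S] = E[N] * E[X]
= 143 * 24564
= 3.5127e+06


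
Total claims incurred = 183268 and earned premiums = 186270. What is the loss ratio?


Loss ratio = claims / premiums
= 183268 / 186270
= 0.9839


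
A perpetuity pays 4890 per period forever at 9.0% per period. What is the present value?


PV = PMT / i
= 4890 / 0.09
= 54333.3333


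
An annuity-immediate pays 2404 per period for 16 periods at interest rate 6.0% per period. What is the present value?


PV = PMT * (1 - (1+i)^(-n)) / i
= 2404 * (1 - (1+0.06)^(-16)) / 0.06
= 2404 * (1 - 0.393646) / 0.06
= 2404 * 10.105895
= 24294.5722


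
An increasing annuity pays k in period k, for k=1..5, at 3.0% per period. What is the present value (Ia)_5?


(Ia)_n = sum_{k=1}^{n} k * v^k, v = 1/(1+i)
v = 0.970874
Sum computed term by term:
(Ia)_5 = 13.4685


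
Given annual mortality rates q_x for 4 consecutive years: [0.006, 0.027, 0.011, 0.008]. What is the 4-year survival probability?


p_k = 1 - q_k for each year
Survival = product of (1 - q_k)
= 0.994 * 0.973 * 0.989 * 0.992
= 0.9489


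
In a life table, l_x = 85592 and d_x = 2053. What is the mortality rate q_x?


q_x = d_x / l_x
= 2053 / 85592
= 0.024


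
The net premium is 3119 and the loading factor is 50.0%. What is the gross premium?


Gross = net * (1 + loading)
= 3119 * (1 + 0.5)
= 3119 * 1.5
= 4678.5


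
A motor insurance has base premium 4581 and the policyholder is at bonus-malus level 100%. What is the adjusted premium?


adjusted = base * BM_level / 100
= 4581 * 100 / 100
= 4581 * 1.0
= 4581.0


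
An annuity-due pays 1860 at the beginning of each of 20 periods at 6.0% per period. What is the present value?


PV_due = PMT * (1-(1+i)^(-n))/i * (1+i)
PV_immediate = 21334.0535
PV_due = 21334.0535 * 1.06
= 22614.0967


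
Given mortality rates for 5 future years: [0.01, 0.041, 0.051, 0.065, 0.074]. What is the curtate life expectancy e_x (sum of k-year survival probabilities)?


e_x = sum_{k=1}^{n} k_p_x
k_p_x values:
  1_p_x = 0.99
  2_p_x = 0.94941
  3_p_x = 0.90099
  4_p_x = 0.842426
  5_p_x = 0.780086
e_x = 4.4629


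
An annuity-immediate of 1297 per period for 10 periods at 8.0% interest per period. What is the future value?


FV = PMT * ((1+i)^n - 1) / i
= 1297 * ((1.08)^10 - 1) / 0.08
= 1297 * (2.158925 - 1) / 0.08
= 18789.0715


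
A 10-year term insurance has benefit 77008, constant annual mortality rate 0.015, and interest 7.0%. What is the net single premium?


NSP = benefit * sum_{k=0}^{n-1} k_p_x * q * v^(k+1)
With constant q=0.015, v=0.934579
Sum = 0.099345
NSP = 77008 * 0.099345
= 7650.382


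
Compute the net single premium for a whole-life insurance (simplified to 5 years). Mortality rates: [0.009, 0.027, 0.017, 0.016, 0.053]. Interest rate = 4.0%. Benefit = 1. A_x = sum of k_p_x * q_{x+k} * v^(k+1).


v = 0.961538
Year 0: k_p_x=1.0, q=0.009, term=0.008654
Year 1: k_p_x=0.991, q=0.027, term=0.024738
Year 2: k_p_x=0.964243, q=0.017, term=0.014573
Year 3: k_p_x=0.947851, q=0.016, term=0.012964
Year 4: k_p_x=0.932685, q=0.053, term=0.04063
A_x = 0.1016


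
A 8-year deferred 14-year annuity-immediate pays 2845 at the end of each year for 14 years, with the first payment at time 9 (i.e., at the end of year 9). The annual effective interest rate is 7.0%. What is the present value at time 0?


PV at time 8 of the 14-year annuity-immediate:
a_n = 2845 * (1-(1+0.07)^(-14))/0.07 = 24880.8564
Discount back 8 years to time 0:
PV = 24880.8564 * (1+0.07)^(-8)
= 24880.8564 * 0.582009
= 14480.885


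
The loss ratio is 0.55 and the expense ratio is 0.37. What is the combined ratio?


Combined ratio = loss ratio + expense ratio
= 0.55 + 0.37
= 0.92


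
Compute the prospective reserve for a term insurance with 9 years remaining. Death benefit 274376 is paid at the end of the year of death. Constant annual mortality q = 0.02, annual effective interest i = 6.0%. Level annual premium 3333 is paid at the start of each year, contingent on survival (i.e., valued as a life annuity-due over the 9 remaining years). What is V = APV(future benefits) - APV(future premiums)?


v = 1/(1+i) = 0.943396
APV(future benefits) per unit = sum_{k=0}^{8} k_p_x * q * v^(k+1) = 0.126626
APV(future benefits) = 274376 * 0.126626 = 34743.2712
Life annuity-due factor ä_{x:9} = sum_{k=0}^{8} k_p_x * v^k = 6.711204
APV(future premiums) = 3333 * 6.711204 = 22368.4437
V = 34743.2712 - 22368.4437
= 12374.8275


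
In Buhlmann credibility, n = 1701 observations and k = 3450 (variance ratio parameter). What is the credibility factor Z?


Z = n / (n + k)
= 1701 / (1701 + 3450)
= 1701 / 5151
= 0.3302


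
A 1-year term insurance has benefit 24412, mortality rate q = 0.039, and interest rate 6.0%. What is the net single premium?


NSP = benefit * q * v
v = 1/(1+i) = 0.943396
NSP = 24412 * 0.039 * 0.943396
= 898.1774


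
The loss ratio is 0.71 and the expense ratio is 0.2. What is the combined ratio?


Combined ratio = loss ratio + expense ratio
= 0.71 + 0.2
= 0.91


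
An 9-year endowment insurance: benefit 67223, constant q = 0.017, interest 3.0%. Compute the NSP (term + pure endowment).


Term component = 8344.3096
Pure endowment = 9_p_x * v^9 * benefit = 0.857002 * 0.766417 * 67223 = 44153.4383
NSP = 52497.7478


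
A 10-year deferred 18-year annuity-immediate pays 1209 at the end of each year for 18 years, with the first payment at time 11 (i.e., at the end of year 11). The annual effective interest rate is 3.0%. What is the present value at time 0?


PV at time 10 of the 18-year annuity-immediate:
a_n = 1209 * (1-(1+0.03)^(-18))/0.03 = 16627.9973
Discount back 10 years to time 0:
PV = 16627.9973 * (1+0.03)^(-10)
= 16627.9973 * 0.744094
= 12372.7916


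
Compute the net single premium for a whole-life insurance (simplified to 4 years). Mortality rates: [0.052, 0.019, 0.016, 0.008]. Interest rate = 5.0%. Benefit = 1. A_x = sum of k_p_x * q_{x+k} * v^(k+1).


v = 0.952381
Year 0: k_p_x=1.0, q=0.052, term=0.049524
Year 1: k_p_x=0.948, q=0.019, term=0.016337
Year 2: k_p_x=0.929988, q=0.016, term=0.012854
Year 3: k_p_x=0.915108, q=0.008, term=0.006023
A_x = 0.0847


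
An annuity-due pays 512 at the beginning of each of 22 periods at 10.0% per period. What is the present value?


PV_due = PMT * (1-(1+i)^(-n))/i * (1+i)
PV_immediate = 4491.0286
PV_due = 4491.0286 * 1.1
= 4940.1315


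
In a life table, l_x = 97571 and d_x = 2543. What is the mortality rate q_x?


q_x = d_x / l_x
= 2543 / 97571
= 0.0261


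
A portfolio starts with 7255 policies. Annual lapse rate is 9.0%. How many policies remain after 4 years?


remaining = initial * (1 - lapse)^years
= 7255 * (1 - 0.09)^4
= 7255 * 0.68575
= 4975.1134


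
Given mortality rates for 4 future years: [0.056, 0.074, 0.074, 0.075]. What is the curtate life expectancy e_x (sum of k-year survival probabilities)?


e_x = sum_{k=1}^{n} k_p_x
k_p_x values:
  1_p_x = 0.944
  2_p_x = 0.874144
  3_p_x = 0.809457
  4_p_x = 0.748748
e_x = 3.3763


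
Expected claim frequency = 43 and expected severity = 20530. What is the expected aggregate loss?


E[S] = E[N] * E[X]
= 43 * 20530
= 882790


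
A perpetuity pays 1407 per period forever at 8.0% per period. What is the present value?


PV = PMT / i
= 1407 / 0.08
= 17587.5


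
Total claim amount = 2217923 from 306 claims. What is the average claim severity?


severity = total / number
= 2217923 / 306
= 7248.1144


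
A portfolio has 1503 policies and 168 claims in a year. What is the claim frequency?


frequency = claims / policies
= 168 / 1503
= 0.1118


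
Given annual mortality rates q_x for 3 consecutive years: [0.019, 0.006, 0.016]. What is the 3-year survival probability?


p_k = 1 - q_k for each year
Survival = product of (1 - q_k)
= 0.981 * 0.994 * 0.984
= 0.9595


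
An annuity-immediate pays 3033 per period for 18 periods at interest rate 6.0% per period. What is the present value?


PV = PMT * (1 - (1+i)^(-n)) / i
= 3033 * (1 - (1+0.06)^(-18)) / 0.06
= 3033 * (1 - 0.350344) / 0.06
= 3033 * 10.827603
= 32840.1214


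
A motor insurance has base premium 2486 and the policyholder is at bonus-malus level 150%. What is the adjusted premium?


adjusted = base * BM_level / 100
= 2486 * 150 / 100
= 2486 * 1.5
= 3729.0


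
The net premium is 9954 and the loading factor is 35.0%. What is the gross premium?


Gross = net * (1 + loading)
= 9954 * (1 + 0.35)
= 9954 * 1.35
= 13437.9


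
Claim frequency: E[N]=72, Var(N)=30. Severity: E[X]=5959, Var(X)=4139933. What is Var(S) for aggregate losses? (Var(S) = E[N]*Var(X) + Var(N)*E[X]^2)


Var(S) = E[N]*Var(X) + Var(N)*E[X]^2
= 72*4139933 + 30*5959^2
= 298075176 + 1065290430
= 1.3634e+09


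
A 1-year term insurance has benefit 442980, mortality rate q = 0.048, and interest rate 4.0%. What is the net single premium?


NSP = benefit * q * v
v = 1/(1+i) = 0.961538
NSP = 442980 * 0.048 * 0.961538
= 20445.2308


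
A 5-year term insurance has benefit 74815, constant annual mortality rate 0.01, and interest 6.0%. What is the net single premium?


NSP = benefit * sum_{k=0}^{n-1} k_p_x * q * v^(k+1)
With constant q=0.01, v=0.943396
Sum = 0.041338
NSP = 74815 * 0.041338
= 3092.6909


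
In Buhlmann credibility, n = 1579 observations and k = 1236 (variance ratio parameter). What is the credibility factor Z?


Z = n / (n + k)
= 1579 / (1579 + 1236)
= 1579 / 2815
= 0.5609


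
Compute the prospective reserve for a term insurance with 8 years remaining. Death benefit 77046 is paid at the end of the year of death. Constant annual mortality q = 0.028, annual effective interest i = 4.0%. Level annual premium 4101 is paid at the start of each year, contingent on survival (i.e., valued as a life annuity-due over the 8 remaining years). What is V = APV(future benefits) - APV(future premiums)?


v = 1/(1+i) = 0.961538
APV(future benefits) per unit = sum_{k=0}^{7} k_p_x * q * v^(k+1) = 0.17204
APV(future benefits) = 77046 * 0.17204 = 13255.0054
Life annuity-due factor ä_{x:8} = sum_{k=0}^{7} k_p_x * v^k = 6.390063
APV(future premiums) = 4101 * 6.390063 = 26205.6471
V = 13255.0054 - 26205.6471
= -12950.6418


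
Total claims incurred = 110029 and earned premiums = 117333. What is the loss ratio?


Loss ratio = claims / premiums
= 110029 / 117333
= 0.9377


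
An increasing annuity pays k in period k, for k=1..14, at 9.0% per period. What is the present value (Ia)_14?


(Ia)_n = sum_{k=1}^{n} k * v^k, v = 1/(1+i)
v = 0.917431
Sum computed term by term:
(Ia)_14 = 47.7495


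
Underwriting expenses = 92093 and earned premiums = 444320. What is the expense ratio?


Expense ratio = expenses / premiums
= 92093 / 444320
= 0.2073


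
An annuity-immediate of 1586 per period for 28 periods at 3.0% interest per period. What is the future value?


FV = PMT * ((1+i)^n - 1) / i
= 1586 * ((1.03)^28 - 1) / 0.03
= 1586 * (2.287928 - 1) / 0.03
= 68088.4431


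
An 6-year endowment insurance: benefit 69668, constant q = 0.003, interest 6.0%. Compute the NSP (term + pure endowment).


Term component = 1020.583
Pure endowment = 6_p_x * v^6 * benefit = 0.982134 * 0.704961 * 69668 = 48235.7573
NSP = 49256.3403


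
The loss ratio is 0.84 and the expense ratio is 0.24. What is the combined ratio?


Combined ratio = loss ratio + expense ratio
= 0.84 + 0.24
= 1.08


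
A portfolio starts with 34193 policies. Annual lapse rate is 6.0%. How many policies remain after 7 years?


remaining = initial * (1 - lapse)^years
= 34193 * (1 - 0.06)^7
= 34193 * 0.648478
= 22173.3944


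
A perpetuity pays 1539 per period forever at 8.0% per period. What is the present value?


PV = PMT / i
= 1539 / 0.08
= 19237.5


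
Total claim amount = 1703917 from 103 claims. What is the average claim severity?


severity = total / number
= 1703917 / 103
= 16542.8835


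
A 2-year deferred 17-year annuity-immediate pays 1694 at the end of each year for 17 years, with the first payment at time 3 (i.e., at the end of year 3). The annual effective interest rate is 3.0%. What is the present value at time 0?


PV at time 2 of the 17-year annuity-immediate:
a_n = 1694 * (1-(1+0.03)^(-17))/0.03 = 22303.4047
Discount back 2 years to time 0:
PV = 22303.4047 * (1+0.03)^(-2)
= 22303.4047 * 0.942596
= 21023.098


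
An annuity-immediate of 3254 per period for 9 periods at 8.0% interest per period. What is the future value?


FV = PMT * ((1+i)^n - 1) / i
= 3254 * ((1.08)^9 - 1) / 0.08
= 3254 * (1.999005 - 1) / 0.08
= 40634.5132


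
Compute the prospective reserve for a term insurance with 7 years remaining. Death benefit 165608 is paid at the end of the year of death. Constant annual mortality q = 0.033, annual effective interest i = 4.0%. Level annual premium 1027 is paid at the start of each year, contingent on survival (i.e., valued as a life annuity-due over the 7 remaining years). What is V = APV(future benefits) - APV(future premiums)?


v = 1/(1+i) = 0.961538
APV(future benefits) per unit = sum_{k=0}^{6} k_p_x * q * v^(k+1) = 0.180447
APV(future benefits) = 165608 * 0.180447 = 29883.3845
Life annuity-due factor ä_{x:7} = sum_{k=0}^{6} k_p_x * v^k = 5.686799
APV(future premiums) = 1027 * 5.686799 = 5840.3425
V = 29883.3845 - 5840.3425
= 24043.0421


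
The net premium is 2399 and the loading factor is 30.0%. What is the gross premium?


Gross = net * (1 + loading)
= 2399 * (1 + 0.3)
= 2399 * 1.3
= 3118.7


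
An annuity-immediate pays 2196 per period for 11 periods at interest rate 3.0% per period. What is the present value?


PV = PMT * (1 - (1+i)^(-n)) / i
= 2196 * (1 - (1+0.03)^(-11)) / 0.03
= 2196 * (1 - 0.722421) / 0.03
= 2196 * 9.252624
= 20318.7626


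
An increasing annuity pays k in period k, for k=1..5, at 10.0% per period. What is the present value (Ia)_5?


(Ia)_n = sum_{k=1}^{n} k * v^k, v = 1/(1+i)
v = 0.909091
Sum computed term by term:
(Ia)_5 = 10.6526


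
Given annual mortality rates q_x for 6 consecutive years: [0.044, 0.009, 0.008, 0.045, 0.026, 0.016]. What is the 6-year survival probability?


p_k = 1 - q_k for each year
Survival = product of (1 - q_k)
= 0.956 * 0.991 * 0.992 * 0.955 * 0.974 * 0.984
= 0.8602


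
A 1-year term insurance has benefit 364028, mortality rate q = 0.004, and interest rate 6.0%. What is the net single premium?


NSP = benefit * q * v
v = 1/(1+i) = 0.943396
NSP = 364028 * 0.004 * 0.943396
= 1373.6906


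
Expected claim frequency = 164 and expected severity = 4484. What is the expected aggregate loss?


E[S] = E[N] * E[X]
= 164 * 4484
= 735376


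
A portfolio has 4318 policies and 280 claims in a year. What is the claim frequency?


frequency = claims / policies
= 280 / 4318
= 0.0648


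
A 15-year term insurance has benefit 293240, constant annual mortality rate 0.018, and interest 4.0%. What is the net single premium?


NSP = benefit * sum_{k=0}^{n-1} k_p_x * q * v^(k+1)
With constant q=0.018, v=0.961538
Sum = 0.17912
NSP = 293240 * 0.17912
= 52525.0843


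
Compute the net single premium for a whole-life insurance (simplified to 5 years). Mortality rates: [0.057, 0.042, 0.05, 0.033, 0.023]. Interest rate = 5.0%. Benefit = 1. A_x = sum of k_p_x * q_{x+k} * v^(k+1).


v = 0.952381
Year 0: k_p_x=1.0, q=0.057, term=0.054286
Year 1: k_p_x=0.943, q=0.042, term=0.035924
Year 2: k_p_x=0.903394, q=0.05, term=0.039019
Year 3: k_p_x=0.858224, q=0.033, term=0.0233
Year 4: k_p_x=0.829903, q=0.023, term=0.014956
A_x = 0.1675


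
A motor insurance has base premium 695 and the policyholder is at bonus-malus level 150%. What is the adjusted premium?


adjusted = base * BM_level / 100
= 695 * 150 / 100
= 695 * 1.5
= 1042.5


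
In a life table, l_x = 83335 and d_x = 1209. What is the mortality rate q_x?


q_x = d_x / l_x
= 1209 / 83335
= 0.0145


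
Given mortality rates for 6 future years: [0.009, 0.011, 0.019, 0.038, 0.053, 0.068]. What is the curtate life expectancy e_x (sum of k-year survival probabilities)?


e_x = sum_{k=1}^{n} k_p_x
k_p_x values:
  1_p_x = 0.991
  2_p_x = 0.980099
  3_p_x = 0.961477
  4_p_x = 0.924941
  5_p_x = 0.875919
  6_p_x = 0.816357
e_x = 5.5498


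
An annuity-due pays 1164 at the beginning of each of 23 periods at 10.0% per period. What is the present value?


PV_due = PMT * (1-(1+i)^(-n))/i * (1+i)
PV_immediate = 10340.0662
PV_due = 10340.0662 * 1.1
= 11374.0729


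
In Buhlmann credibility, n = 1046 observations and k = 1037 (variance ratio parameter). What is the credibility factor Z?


Z = n / (n + k)
= 1046 / (1046 + 1037)
= 1046 / 2083
= 0.5022


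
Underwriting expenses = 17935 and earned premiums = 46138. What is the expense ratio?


Expense ratio = expenses / premiums
= 17935 / 46138
= 0.3887


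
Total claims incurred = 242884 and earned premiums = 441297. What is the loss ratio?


Loss ratio = claims / premiums
= 242884 / 441297
= 0.5504


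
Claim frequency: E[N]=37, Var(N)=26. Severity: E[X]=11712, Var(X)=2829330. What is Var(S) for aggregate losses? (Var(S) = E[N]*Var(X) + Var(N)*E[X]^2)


Var(S) = E[N]*Var(X) + Var(N)*E[X]^2
= 37*2829330 + 26*11712^2
= 104685210 + 3566444544
= 3.6711e+09


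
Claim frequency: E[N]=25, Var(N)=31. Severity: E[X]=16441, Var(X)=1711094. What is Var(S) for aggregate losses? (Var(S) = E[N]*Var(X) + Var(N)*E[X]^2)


Var(S) = E[N]*Var(X) + Var(N)*E[X]^2
= 25*1711094 + 31*16441^2
= 42777350 + 8379500911
= 8.4223e+09


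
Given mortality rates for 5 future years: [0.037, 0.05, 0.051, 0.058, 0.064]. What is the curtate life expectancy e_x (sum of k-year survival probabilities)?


e_x = sum_{k=1}^{n} k_p_x
k_p_x values:
  1_p_x = 0.963
  2_p_x = 0.91485
  3_p_x = 0.868193
  4_p_x = 0.817837
  5_p_x = 0.765496
e_x = 4.3294


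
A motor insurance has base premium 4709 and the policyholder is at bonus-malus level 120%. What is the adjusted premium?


adjusted = base * BM_level / 100
= 4709 * 120 / 100
= 4709 * 1.2
= 5650.8


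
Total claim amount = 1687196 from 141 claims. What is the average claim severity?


severity = total / number
= 1687196 / 141
= 11965.9291


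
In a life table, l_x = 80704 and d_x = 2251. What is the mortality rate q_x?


q_x = d_x / l_x
= 2251 / 80704
= 0.0279


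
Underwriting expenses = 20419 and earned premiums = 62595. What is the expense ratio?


Expense ratio = expenses / premiums
= 20419 / 62595
= 0.3262


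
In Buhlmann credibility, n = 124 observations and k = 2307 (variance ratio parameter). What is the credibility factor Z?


Z = n / (n + k)
= 124 / (124 + 2307)
= 124 / 2431
= 0.051


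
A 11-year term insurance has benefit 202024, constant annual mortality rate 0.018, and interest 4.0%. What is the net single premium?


NSP = benefit * sum_{k=0}^{n-1} k_p_x * q * v^(k+1)
With constant q=0.018, v=0.961538
Sum = 0.145261
NSP = 202024 * 0.145261
= 29346.2378


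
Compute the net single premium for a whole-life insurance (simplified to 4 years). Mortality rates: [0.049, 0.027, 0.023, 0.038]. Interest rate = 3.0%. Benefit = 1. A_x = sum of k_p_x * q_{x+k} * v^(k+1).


v = 0.970874
Year 0: k_p_x=1.0, q=0.049, term=0.047573
Year 1: k_p_x=0.951, q=0.027, term=0.024203
Year 2: k_p_x=0.925323, q=0.023, term=0.019476
Year 3: k_p_x=0.904041, q=0.038, term=0.030523
A_x = 0.1218


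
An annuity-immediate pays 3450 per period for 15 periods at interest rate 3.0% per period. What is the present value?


PV = PMT * (1 - (1+i)^(-n)) / i
= 3450 * (1 - (1+0.03)^(-15)) / 0.03
= 3450 * (1 - 0.641862) / 0.03
= 3450 * 11.937935
= 41185.876


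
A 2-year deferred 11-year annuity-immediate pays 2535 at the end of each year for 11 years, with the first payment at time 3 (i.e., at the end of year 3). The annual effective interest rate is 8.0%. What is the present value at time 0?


PV at time 2 of the 11-year annuity-immediate:
a_n = 2535 * (1-(1+0.08)^(-11))/0.08 = 18097.2744
Discount back 2 years to time 0:
PV = 18097.2744 * (1+0.08)^(-2)
= 18097.2744 * 0.857339
= 15515.4959


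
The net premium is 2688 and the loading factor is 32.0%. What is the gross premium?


Gross = net * (1 + loading)
= 2688 * (1 + 0.32)
= 2688 * 1.32
= 3548.16


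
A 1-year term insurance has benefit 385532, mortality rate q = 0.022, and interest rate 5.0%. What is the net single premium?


NSP = benefit * q * v
v = 1/(1+i) = 0.952381
NSP = 385532 * 0.022 * 0.952381
= 8077.8133


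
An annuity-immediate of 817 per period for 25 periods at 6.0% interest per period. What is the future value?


FV = PMT * ((1+i)^n - 1) / i
= 817 * ((1.06)^25 - 1) / 0.06
= 817 * (4.291871 - 1) / 0.06
= 44824.3063


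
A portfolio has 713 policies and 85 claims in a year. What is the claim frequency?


frequency = claims / policies
= 85 / 713
= 0.1192


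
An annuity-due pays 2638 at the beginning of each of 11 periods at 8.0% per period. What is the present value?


PV_due = PMT * (1-(1+i)^(-n))/i * (1+i)
PV_immediate = 18832.5877
PV_due = 18832.5877 * 1.08
= 20339.1947


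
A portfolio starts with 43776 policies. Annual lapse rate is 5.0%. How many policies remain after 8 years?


remaining = initial * (1 - lapse)^years
= 43776 * (1 - 0.05)^8
= 43776 * 0.66342
= 29041.8928


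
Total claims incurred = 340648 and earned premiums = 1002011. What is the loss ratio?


Loss ratio = claims / premiums
= 340648 / 1002011
= 0.34


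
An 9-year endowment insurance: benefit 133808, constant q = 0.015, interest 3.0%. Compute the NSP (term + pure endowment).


Term component = 14765.8918
Pure endowment = 9_p_x * v^9 * benefit = 0.872823 * 0.766417 * 133808 = 89510.3245
NSP = 104276.2163


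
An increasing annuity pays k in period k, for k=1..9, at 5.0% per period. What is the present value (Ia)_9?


(Ia)_n = sum_{k=1}^{n} k * v^k, v = 1/(1+i)
v = 0.952381
Sum computed term by term:
(Ia)_9 = 33.2347


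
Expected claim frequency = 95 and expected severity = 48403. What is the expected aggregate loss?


E[S] = E[N] * E[X]
= 95 * 48403
= 4.5983e+06


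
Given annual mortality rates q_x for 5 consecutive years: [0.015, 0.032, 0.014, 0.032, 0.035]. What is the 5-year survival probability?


p_k = 1 - q_k for each year
Survival = product of (1 - q_k)
= 0.985 * 0.968 * 0.986 * 0.968 * 0.965
= 0.8782


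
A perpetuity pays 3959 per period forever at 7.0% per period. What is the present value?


PV = PMT / i
= 3959 / 0.07
= 56557.1429


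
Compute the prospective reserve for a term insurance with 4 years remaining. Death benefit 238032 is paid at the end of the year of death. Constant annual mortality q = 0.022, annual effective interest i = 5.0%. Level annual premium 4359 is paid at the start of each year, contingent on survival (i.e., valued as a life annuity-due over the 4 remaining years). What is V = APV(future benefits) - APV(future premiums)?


v = 1/(1+i) = 0.952381
APV(future benefits) per unit = sum_{k=0}^{3} k_p_x * q * v^(k+1) = 0.075576
APV(future benefits) = 238032 * 0.075576 = 17989.6102
Life annuity-due factor ä_{x:4} = sum_{k=0}^{3} k_p_x * v^k = 3.607057
APV(future premiums) = 4359 * 3.607057 = 15723.1622
V = 17989.6102 - 15723.1622
= 2266.448


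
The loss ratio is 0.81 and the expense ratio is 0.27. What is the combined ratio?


Combined ratio = loss ratio + expense ratio
= 0.81 + 0.27
= 1.08


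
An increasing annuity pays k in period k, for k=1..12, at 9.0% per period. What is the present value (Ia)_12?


(Ia)_n = sum_{k=1}^{n} k * v^k, v = 1/(1+i)
v = 0.917431
Sum computed term by term:
(Ia)_12 = 39.3197


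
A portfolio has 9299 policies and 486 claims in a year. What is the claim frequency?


frequency = claims / policies
= 486 / 9299
= 0.0523


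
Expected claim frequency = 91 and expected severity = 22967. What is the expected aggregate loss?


E[S] = E[N] * E[X]
= 91 * 22967
= 2.0900e+06


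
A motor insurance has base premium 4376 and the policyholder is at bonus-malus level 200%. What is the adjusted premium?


adjusted = base * BM_level / 100
= 4376 * 200 / 100
= 4376 * 2.0
= 8752.0


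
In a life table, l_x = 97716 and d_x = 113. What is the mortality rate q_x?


q_x = d_x / l_x
= 113 / 97716
= 0.0012


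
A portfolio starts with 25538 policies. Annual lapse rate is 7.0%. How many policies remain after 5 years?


remaining = initial * (1 - lapse)^years
= 25538 * (1 - 0.07)^5
= 25538 * 0.695688
= 17766.4896


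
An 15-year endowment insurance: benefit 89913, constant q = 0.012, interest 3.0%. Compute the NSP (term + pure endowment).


Term component = 11931.589
Pure endowment = 15_p_x * v^15 * benefit = 0.834361 * 0.641862 * 89913 = 48152.4387
NSP = 60084.0276


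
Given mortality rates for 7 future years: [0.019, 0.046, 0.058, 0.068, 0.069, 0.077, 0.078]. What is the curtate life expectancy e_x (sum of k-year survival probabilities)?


e_x = sum_{k=1}^{n} k_p_x
k_p_x values:
  1_p_x = 0.981
  2_p_x = 0.935874
  3_p_x = 0.881593
  4_p_x = 0.821645
  5_p_x = 0.764951
  6_p_x = 0.70605
  7_p_x = 0.650978
e_x = 5.7421


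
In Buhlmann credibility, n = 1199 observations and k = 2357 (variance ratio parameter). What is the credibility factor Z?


Z = n / (n + k)
= 1199 / (1199 + 2357)
= 1199 / 3556
= 0.3372


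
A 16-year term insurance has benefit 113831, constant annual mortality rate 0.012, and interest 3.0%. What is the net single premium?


NSP = benefit * sum_{k=0}^{n-1} k_p_x * q * v^(k+1)
With constant q=0.012, v=0.970874
Sum = 0.138941
NSP = 113831 * 0.138941
= 15815.7754


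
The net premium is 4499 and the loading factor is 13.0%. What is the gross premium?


Gross = net * (1 + loading)
= 4499 * (1 + 0.13)
= 4499 * 1.13
= 5083.87


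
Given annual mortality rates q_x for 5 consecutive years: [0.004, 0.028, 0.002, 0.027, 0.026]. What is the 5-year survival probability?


p_k = 1 - q_k for each year
Survival = product of (1 - q_k)
= 0.996 * 0.972 * 0.998 * 0.973 * 0.974
= 0.9156


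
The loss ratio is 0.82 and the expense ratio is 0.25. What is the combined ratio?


Combined ratio = loss ratio + expense ratio
= 0.82 + 0.25
= 1.07


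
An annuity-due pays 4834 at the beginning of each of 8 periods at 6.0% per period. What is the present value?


PV_due = PMT * (1-(1+i)^(-n))/i * (1+i)
PV_immediate = 30018.1433
PV_due = 30018.1433 * 1.06
= 31819.2319


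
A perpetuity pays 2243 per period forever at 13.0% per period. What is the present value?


PV = PMT / i
= 2243 / 0.13
= 17253.8462


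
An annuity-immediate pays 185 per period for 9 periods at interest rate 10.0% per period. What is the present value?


PV = PMT * (1 - (1+i)^(-n)) / i
= 185 * (1 - (1+0.1)^(-9)) / 0.1
= 185 * (1 - 0.424098) / 0.1
= 185 * 5.759024
= 1065.4194


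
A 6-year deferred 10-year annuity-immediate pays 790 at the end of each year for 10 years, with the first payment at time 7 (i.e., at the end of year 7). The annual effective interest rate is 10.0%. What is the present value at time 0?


PV at time 6 of the 10-year annuity-immediate:
a_n = 790 * (1-(1+0.1)^(-10))/0.1 = 4854.208
Discount back 6 years to time 0:
PV = 4854.208 * (1+0.1)^(-6)
= 4854.208 * 0.564474
= 2740.0739


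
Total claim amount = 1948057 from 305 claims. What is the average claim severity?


severity = total / number
= 1948057 / 305
= 6387.0721


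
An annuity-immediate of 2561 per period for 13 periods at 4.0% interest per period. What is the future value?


FV = PMT * ((1+i)^n - 1) / i
= 2561 * ((1.04)^13 - 1) / 0.04
= 2561 * (1.665074 - 1) / 0.04
= 42581.3313


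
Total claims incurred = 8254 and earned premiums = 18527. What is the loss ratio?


Loss ratio = claims / premiums
= 8254 / 18527
= 0.4455


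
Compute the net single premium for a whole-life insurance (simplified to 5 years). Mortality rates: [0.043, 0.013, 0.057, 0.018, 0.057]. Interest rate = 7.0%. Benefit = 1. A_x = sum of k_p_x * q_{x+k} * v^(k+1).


v = 0.934579
Year 0: k_p_x=1.0, q=0.043, term=0.040187
Year 1: k_p_x=0.957, q=0.013, term=0.010866
Year 2: k_p_x=0.944559, q=0.057, term=0.043949
Year 3: k_p_x=0.890719, q=0.018, term=0.012231
Year 4: k_p_x=0.874686, q=0.057, term=0.035547
A_x = 0.1428


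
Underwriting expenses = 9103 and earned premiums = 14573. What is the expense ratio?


Expense ratio = expenses / premiums
= 9103 / 14573
= 0.6246


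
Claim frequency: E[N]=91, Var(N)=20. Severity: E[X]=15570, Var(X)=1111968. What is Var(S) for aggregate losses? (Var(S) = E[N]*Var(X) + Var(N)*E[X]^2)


Var(S) = E[N]*Var(X) + Var(N)*E[X]^2
= 91*1111968 + 20*15570^2
= 101189088 + 4848498000
= 4.9497e+09


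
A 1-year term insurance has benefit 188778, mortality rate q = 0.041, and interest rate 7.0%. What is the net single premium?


NSP = benefit * q * v
v = 1/(1+i) = 0.934579
NSP = 188778 * 0.041 * 0.934579
= 7233.5495


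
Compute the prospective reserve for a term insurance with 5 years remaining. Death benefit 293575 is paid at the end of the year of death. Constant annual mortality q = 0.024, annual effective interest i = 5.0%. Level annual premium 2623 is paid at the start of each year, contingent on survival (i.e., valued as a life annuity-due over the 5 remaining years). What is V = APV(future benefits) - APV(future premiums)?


v = 1/(1+i) = 0.952381
APV(future benefits) per unit = sum_{k=0}^{4} k_p_x * q * v^(k+1) = 0.099273
APV(future benefits) = 293575 * 0.099273 = 29143.9885
Life annuity-due factor ä_{x:5} = sum_{k=0}^{4} k_p_x * v^k = 4.343181
APV(future premiums) = 2623 * 4.343181 = 11392.165
V = 29143.9885 - 11392.165
= 17751.8235


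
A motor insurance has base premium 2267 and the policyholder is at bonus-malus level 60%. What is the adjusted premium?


adjusted = base * BM_level / 100
= 2267 * 60 / 100
= 2267 * 0.6
= 1360.2


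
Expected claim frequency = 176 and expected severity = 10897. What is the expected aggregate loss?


E[S] = E[N] * E[X]
= 176 * 10897
= 1.9179e+06


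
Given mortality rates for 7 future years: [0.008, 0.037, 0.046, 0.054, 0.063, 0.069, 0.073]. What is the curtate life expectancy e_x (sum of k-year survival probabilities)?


e_x = sum_{k=1}^{n} k_p_x
k_p_x values:
  1_p_x = 0.992
  2_p_x = 0.955296
  3_p_x = 0.911352
  4_p_x = 0.862139
  5_p_x = 0.807825
  6_p_x = 0.752085
  7_p_x = 0.697182
e_x = 5.9779


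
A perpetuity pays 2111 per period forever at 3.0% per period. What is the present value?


PV = PMT / i
= 2111 / 0.03
= 70366.6667


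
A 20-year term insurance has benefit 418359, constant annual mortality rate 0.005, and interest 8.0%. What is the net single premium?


NSP = benefit * sum_{k=0}^{n-1} k_p_x * q * v^(k+1)
With constant q=0.005, v=0.925926
Sum = 0.047407
NSP = 418359 * 0.047407
= 19833.1068


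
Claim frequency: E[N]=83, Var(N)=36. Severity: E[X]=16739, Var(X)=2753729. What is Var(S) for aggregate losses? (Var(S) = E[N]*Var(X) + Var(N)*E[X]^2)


Var(S) = E[N]*Var(X) + Var(N)*E[X]^2
= 83*2753729 + 36*16739^2
= 228559507 + 10086988356
= 1.0316e+10


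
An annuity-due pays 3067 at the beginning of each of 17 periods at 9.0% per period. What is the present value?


PV_due = PMT * (1-(1+i)^(-n))/i * (1+i)
PV_immediate = 26203.3174
PV_due = 26203.3174 * 1.09
= 28561.616


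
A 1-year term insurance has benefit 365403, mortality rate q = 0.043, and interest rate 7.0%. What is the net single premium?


NSP = benefit * q * v
v = 1/(1+i) = 0.934579
NSP = 365403 * 0.043 * 0.934579
= 14684.4196


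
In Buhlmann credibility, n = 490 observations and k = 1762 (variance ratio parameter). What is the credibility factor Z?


Z = n / (n + k)
= 490 / (490 + 1762)
= 490 / 2252
= 0.2176


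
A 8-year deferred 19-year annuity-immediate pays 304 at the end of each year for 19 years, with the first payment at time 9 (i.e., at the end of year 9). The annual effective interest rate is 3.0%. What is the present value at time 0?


PV at time 8 of the 19-year annuity-immediate:
a_n = 304 * (1-(1+0.03)^(-19))/0.03 = 4354.4349
Discount back 8 years to time 0:
PV = 4354.4349 * (1+0.03)^(-8)
= 4354.4349 * 0.789409
= 3437.4311


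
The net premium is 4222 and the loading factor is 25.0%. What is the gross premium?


Gross = net * (1 + loading)
= 4222 * (1 + 0.25)
= 4222 * 1.25
= 5277.5


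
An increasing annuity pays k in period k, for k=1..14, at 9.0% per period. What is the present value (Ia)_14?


(Ia)_n = sum_{k=1}^{n} k * v^k, v = 1/(1+i)
v = 0.917431
Sum computed term by term:
(Ia)_14 = 47.7495


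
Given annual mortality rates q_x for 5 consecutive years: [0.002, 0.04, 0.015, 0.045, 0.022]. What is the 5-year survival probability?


p_k = 1 - q_k for each year
Survival = product of (1 - q_k)
= 0.998 * 0.96 * 0.985 * 0.955 * 0.978
= 0.8814


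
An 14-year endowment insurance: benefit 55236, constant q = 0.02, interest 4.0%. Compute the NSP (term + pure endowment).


Term component = 10398.9237
Pure endowment = 14_p_x * v^14 * benefit = 0.753642 * 0.577475 * 55236 = 24039.2288
NSP = 34438.1525


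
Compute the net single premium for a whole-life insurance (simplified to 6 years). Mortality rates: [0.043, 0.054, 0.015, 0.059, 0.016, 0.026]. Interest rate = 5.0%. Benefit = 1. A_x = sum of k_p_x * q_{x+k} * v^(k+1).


v = 0.952381
Year 0: k_p_x=1.0, q=0.043, term=0.040952
Year 1: k_p_x=0.957, q=0.054, term=0.046873
Year 2: k_p_x=0.905322, q=0.015, term=0.011731
Year 3: k_p_x=0.891742, q=0.059, term=0.043285
Year 4: k_p_x=0.839129, q=0.016, term=0.01052
Year 5: k_p_x=0.825703, q=0.026, term=0.01602
A_x = 0.1694


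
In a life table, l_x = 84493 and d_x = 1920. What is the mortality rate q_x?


q_x = d_x / l_x
= 1920 / 84493
= 0.0227


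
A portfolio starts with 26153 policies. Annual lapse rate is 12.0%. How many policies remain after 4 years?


remaining = initial * (1 - lapse)^years
= 26153 * (1 - 0.12)^4
= 26153 * 0.599695
= 15683.8328


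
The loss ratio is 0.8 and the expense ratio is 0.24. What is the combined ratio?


Combined ratio = loss ratio + expense ratio
= 0.8 + 0.24
= 1.04


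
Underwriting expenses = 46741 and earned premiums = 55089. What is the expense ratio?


Expense ratio = expenses / premiums
= 46741 / 55089
= 0.8485


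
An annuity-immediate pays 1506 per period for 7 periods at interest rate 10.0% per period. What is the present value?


PV = PMT * (1 - (1+i)^(-n)) / i
= 1506 * (1 - (1+0.1)^(-7)) / 0.1
= 1506 * (1 - 0.513158) / 0.1
= 1506 * 4.868419
= 7331.8387


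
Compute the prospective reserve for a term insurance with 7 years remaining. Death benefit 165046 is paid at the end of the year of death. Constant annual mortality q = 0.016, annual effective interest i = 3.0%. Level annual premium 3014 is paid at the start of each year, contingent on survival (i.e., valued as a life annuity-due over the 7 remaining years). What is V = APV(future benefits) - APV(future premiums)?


v = 1/(1+i) = 0.970874
APV(future benefits) per unit = sum_{k=0}^{6} k_p_x * q * v^(k+1) = 0.095206
APV(future benefits) = 165046 * 0.095206 = 15713.4283
Life annuity-due factor ä_{x:7} = sum_{k=0}^{6} k_p_x * v^k = 6.128909
APV(future premiums) = 3014 * 6.128909 = 18472.5324
V = 15713.4283 - 18472.5324
= -2759.104
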